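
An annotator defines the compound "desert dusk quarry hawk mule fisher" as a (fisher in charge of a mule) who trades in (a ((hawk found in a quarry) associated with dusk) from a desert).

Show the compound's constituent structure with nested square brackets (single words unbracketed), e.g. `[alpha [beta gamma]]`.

[[desert [dusk [quarry hawk]]] [mule fisher]]

The outermost head in the paraphrase is "fisher" (specifically "mule fisher"), modified by "desert dusk quarry hawk".
Inside "desert dusk quarry hawk": head "hawk" (specifically "dusk quarry hawk"), modifier "desert".
Inside "dusk quarry hawk": head "hawk" (specifically "quarry hawk"), modifier "dusk".
Inside "quarry hawk": head "hawk", modifier "quarry".
Inside "mule fisher": head "fisher", modifier "mule".
Putting it together: [[desert [dusk [quarry hawk]]] [mule fisher]].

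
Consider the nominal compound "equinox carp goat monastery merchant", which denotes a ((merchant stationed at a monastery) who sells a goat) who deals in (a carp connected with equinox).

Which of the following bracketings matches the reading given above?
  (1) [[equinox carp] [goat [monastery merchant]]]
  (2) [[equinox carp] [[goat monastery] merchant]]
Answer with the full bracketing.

[[equinox carp] [goat [monastery merchant]]]

The paraphrase's head is the "merchant" part ("goat monastery merchant"); its modifier is "equinox carp".
That top-level split, carried through the inner groups, gives [[equinox carp] [goat [monastery merchant]]].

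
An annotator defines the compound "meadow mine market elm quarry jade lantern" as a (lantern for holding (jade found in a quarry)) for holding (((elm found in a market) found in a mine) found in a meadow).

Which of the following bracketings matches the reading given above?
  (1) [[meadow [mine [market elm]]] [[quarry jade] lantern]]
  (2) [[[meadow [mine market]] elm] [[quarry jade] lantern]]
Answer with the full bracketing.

[[meadow [mine [market elm]]] [[quarry jade] lantern]]

The paraphrase's head is the "lantern" part ("quarry jade lantern"); its modifier is "meadow mine market elm".
That top-level split, carried through the inner groups, gives [[meadow [mine [market elm]]] [[quarry jade] lantern]].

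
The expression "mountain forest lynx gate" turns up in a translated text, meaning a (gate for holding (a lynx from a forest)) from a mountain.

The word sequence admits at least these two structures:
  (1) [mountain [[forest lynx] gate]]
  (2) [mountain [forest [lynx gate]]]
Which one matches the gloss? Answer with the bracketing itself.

[mountain [[forest lynx] gate]]

The paraphrase's head is the "gate" part ("forest lynx gate"); its modifier is "mountain".
That top-level split, carried through the inner groups, gives [mountain [[forest lynx] gate]].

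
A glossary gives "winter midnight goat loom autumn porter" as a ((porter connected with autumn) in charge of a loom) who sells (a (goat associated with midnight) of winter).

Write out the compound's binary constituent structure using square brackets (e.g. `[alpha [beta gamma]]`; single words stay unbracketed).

Overall it is a kind of porter (specifically "loom autumn porter"); the modifier is "winter midnight goat".
Within "winter midnight goat", the head is "goat" (specifically "midnight goat") and the modifier is "winter".
Within "midnight goat", the head is "goat" and the modifier is "midnight".
Within "loom autumn porter", the head is "porter" (specifically "autumn porter") and the modifier is "loom".
Within "autumn porter", the head is "porter" and the modifier is "autumn".
Assembled: [[winter [midnight goat]] [loom [autumn porter]]].

[[winter [midnight goat]] [loom [autumn porter]]]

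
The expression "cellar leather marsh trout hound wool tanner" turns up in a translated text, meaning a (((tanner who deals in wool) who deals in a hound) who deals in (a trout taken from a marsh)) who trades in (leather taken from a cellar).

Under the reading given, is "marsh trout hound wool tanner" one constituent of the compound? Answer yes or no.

yes

The paraphrase groups the words so that "marsh trout hound wool tanner" is one unit: it corresponds to a single parenthesized sub-phrase.
The full structure is [[cellar leather] [[marsh trout] [hound [wool tanner]]]], in which [marsh trout hound wool tanner] is a constituent.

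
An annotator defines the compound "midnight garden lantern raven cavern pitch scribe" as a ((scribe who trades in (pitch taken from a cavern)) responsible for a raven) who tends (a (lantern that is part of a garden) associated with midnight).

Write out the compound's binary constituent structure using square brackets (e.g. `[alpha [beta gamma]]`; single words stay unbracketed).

[[midnight [garden lantern]] [raven [[cavern pitch] scribe]]]

Whole compound: head "scribe" (specifically "raven cavern pitch scribe"), modifier "midnight garden lantern".
"midnight garden lantern" → head "lantern" (specifically "garden lantern"), modifier "midnight".
"garden lantern" → head "lantern", modifier "garden".
"raven cavern pitch scribe" → head "scribe" (specifically "cavern pitch scribe"), modifier "raven".
"cavern pitch scribe" → head "scribe", modifier "cavern pitch".
"cavern pitch" → head "pitch", modifier "cavern".
Putting it together: [[midnight [garden lantern]] [raven [[cavern pitch] scribe]]].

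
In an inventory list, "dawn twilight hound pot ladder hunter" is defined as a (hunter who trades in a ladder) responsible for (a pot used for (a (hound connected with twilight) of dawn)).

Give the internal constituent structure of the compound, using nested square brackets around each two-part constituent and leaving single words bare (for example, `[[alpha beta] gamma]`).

[[[dawn [twilight hound]] pot] [ladder hunter]]

The outermost head in the paraphrase is "hunter" (specifically "ladder hunter"), modified by "dawn twilight hound pot".
"dawn twilight hound pot" → head "pot", modifier "dawn twilight hound".
"dawn twilight hound" → head "hound" (specifically "twilight hound"), modifier "dawn".
"twilight hound" → head "hound", modifier "twilight".
"ladder hunter" → head "hunter", modifier "ladder".
Assembled: [[[dawn [twilight hound]] pot] [ladder hunter]].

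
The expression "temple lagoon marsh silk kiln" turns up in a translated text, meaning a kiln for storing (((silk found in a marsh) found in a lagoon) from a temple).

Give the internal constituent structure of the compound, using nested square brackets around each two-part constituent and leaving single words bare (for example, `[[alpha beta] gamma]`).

[[temple [lagoon [marsh silk]]] kiln]

Whole compound: head "kiln", modifier "temple lagoon marsh silk".
Within "temple lagoon marsh silk", the head is "silk" (specifically "lagoon marsh silk") and the modifier is "temple".
Within "lagoon marsh silk", the head is "silk" (specifically "marsh silk") and the modifier is "lagoon".
Within "marsh silk", the head is "silk" and the modifier is "marsh".
So the structure is [[temple [lagoon [marsh silk]]] kiln].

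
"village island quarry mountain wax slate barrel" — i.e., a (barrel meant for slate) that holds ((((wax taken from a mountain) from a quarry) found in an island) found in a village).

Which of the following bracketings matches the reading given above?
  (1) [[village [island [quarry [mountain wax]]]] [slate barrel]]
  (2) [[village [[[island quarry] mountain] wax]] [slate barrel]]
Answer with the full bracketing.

The paraphrase's head is the "barrel" part ("slate barrel"); its modifier is "village island quarry mountain wax".
That top-level split, carried through the inner groups, gives [[village [island [quarry [mountain wax]]]] [slate barrel]].

[[village [island [quarry [mountain wax]]]] [slate barrel]]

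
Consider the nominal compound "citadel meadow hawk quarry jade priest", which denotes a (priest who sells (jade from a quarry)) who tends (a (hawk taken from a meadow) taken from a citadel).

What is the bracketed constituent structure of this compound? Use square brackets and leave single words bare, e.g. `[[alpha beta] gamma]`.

At the top level: head "priest" (specifically "quarry jade priest"); modifier "citadel meadow hawk".
Within "citadel meadow hawk", the head is "hawk" (specifically "meadow hawk") and the modifier is "citadel".
Within "meadow hawk", the head is "hawk" and the modifier is "meadow".
Within "quarry jade priest", the head is "priest" and the modifier is "quarry jade".
Within "quarry jade", the head is "jade" and the modifier is "quarry".
Assembled: [[citadel [meadow hawk]] [[quarry jade] priest]].

[[citadel [meadow hawk]] [[quarry jade] priest]]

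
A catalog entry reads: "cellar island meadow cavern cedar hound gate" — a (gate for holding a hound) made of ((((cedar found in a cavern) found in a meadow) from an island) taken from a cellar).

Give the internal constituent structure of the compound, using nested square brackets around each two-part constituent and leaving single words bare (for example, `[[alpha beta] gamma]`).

The outermost head in the paraphrase is "gate" (specifically "hound gate"), modified by "cellar island meadow cavern cedar".
Within "cellar island meadow cavern cedar", the head is "cedar" (specifically "island meadow cavern cedar") and the modifier is "cellar".
Within "island meadow cavern cedar", the head is "cedar" (specifically "meadow cavern cedar") and the modifier is "island".
Within "meadow cavern cedar", the head is "cedar" (specifically "cavern cedar") and the modifier is "meadow".
Within "cavern cedar", the head is "cedar" and the modifier is "cavern".
Within "hound gate", the head is "gate" and the modifier is "hound".
Putting it together: [[cellar [island [meadow [cavern cedar]]]] [hound gate]].

[[cellar [island [meadow [cavern cedar]]]] [hound gate]]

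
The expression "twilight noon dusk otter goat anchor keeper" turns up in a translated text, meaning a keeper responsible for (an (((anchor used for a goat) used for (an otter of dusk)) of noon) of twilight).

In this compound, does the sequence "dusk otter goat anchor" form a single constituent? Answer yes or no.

yes

The paraphrase groups the words so that "dusk otter goat anchor" is one unit: it corresponds to a single parenthesized sub-phrase.
The full structure is [[twilight [noon [[dusk otter] [goat anchor]]]] keeper], in which [dusk otter goat anchor] is a constituent.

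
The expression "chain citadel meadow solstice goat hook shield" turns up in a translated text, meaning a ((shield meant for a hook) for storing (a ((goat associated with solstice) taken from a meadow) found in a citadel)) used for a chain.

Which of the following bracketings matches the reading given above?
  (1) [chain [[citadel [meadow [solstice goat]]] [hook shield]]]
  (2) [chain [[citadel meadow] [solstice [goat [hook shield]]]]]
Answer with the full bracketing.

The paraphrase's head is the "shield" part ("citadel meadow solstice goat hook shield"); its modifier is "chain".
That top-level split, carried through the inner groups, gives [chain [[citadel [meadow [solstice goat]]] [hook shield]]].

[chain [[citadel [meadow [solstice goat]]] [hook shield]]]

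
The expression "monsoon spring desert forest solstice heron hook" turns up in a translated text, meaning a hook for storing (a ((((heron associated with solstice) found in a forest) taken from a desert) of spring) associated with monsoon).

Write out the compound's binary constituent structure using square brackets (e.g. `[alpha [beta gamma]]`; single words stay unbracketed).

[[monsoon [spring [desert [forest [solstice heron]]]]] hook]

At the top level: head "hook"; modifier "monsoon spring desert forest solstice heron".
"monsoon spring desert forest solstice heron" → head "heron" (specifically "spring desert forest solstice heron"), modifier "monsoon".
"spring desert forest solstice heron" → head "heron" (specifically "desert forest solstice heron"), modifier "spring".
"desert forest solstice heron" → head "heron" (specifically "forest solstice heron"), modifier "desert".
"forest solstice heron" → head "heron" (specifically "solstice heron"), modifier "forest".
"solstice heron" → head "heron", modifier "solstice".
Putting it together: [[monsoon [spring [desert [forest [solstice heron]]]]] hook].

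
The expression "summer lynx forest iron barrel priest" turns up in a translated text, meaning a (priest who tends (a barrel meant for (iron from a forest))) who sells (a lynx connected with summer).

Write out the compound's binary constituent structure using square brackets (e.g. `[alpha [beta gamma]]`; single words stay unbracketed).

Whole compound: head "priest" (specifically "forest iron barrel priest"), modifier "summer lynx".
"summer lynx" → head "lynx", modifier "summer".
"forest iron barrel priest" → head "priest", modifier "forest iron barrel".
"forest iron barrel" → head "barrel", modifier "forest iron".
"forest iron" → head "iron", modifier "forest".
So the structure is [[summer lynx] [[[forest iron] barrel] priest]].

[[summer lynx] [[[forest iron] barrel] priest]]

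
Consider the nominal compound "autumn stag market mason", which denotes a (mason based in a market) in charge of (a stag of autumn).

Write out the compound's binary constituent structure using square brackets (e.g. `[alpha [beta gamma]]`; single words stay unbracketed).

Overall it is a kind of mason (specifically "market mason"); the modifier is "autumn stag".
Within "autumn stag", the head is "stag" and the modifier is "autumn".
Within "market mason", the head is "mason" and the modifier is "market".
Putting it together: [[autumn stag] [market mason]].

[[autumn stag] [market mason]]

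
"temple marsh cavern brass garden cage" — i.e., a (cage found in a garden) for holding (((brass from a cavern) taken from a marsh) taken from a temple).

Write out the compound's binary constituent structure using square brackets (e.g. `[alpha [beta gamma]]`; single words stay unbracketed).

Overall it is a kind of cage (specifically "garden cage"); the modifier is "temple marsh cavern brass".
"temple marsh cavern brass" → head "brass" (specifically "marsh cavern brass"), modifier "temple".
"marsh cavern brass" → head "brass" (specifically "cavern brass"), modifier "marsh".
"cavern brass" → head "brass", modifier "cavern".
"garden cage" → head "cage", modifier "garden".
Assembled: [[temple [marsh [cavern brass]]] [garden cage]].

[[temple [marsh [cavern brass]]] [garden cage]]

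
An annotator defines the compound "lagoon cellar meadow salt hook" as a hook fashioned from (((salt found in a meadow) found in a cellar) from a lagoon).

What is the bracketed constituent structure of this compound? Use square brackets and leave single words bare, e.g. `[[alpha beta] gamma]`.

[[lagoon [cellar [meadow salt]]] hook]

At the top level: head "hook"; modifier "lagoon cellar meadow salt".
Within "lagoon cellar meadow salt", the head is "salt" (specifically "cellar meadow salt") and the modifier is "lagoon".
Within "cellar meadow salt", the head is "salt" (specifically "meadow salt") and the modifier is "cellar".
Within "meadow salt", the head is "salt" and the modifier is "meadow".
Assembled: [[lagoon [cellar [meadow salt]]] hook].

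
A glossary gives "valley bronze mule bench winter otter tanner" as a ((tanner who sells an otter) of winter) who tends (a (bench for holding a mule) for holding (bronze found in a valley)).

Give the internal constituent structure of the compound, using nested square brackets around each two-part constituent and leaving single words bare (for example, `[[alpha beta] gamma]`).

At the top level: head "tanner" (specifically "winter otter tanner"); modifier "valley bronze mule bench".
Inside "valley bronze mule bench": head "bench" (specifically "mule bench"), modifier "valley bronze".
Inside "valley bronze": head "bronze", modifier "valley".
Inside "mule bench": head "bench", modifier "mule".
Inside "winter otter tanner": head "tanner" (specifically "otter tanner"), modifier "winter".
Inside "otter tanner": head "tanner", modifier "otter".
Assembled: [[[valley bronze] [mule bench]] [winter [otter tanner]]].

[[[valley bronze] [mule bench]] [winter [otter tanner]]]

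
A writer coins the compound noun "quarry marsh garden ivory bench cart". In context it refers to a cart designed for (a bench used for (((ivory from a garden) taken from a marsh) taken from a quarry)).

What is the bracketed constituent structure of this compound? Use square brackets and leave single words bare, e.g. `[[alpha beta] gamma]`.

[[[quarry [marsh [garden ivory]]] bench] cart]

The outermost head in the paraphrase is "cart", modified by "quarry marsh garden ivory bench".
Inside "quarry marsh garden ivory bench": head "bench", modifier "quarry marsh garden ivory".
Inside "quarry marsh garden ivory": head "ivory" (specifically "marsh garden ivory"), modifier "quarry".
Inside "marsh garden ivory": head "ivory" (specifically "garden ivory"), modifier "marsh".
Inside "garden ivory": head "ivory", modifier "garden".
Putting it together: [[[quarry [marsh [garden ivory]]] bench] cart].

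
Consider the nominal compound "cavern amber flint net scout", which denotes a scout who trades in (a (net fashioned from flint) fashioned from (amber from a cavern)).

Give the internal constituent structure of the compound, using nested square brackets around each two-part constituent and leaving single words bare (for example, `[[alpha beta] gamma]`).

The outermost head in the paraphrase is "scout", modified by "cavern amber flint net".
Within "cavern amber flint net", the head is "net" (specifically "flint net") and the modifier is "cavern amber".
Within "cavern amber", the head is "amber" and the modifier is "cavern".
Within "flint net", the head is "net" and the modifier is "flint".
Assembled: [[[cavern amber] [flint net]] scout].

[[[cavern amber] [flint net]] scout]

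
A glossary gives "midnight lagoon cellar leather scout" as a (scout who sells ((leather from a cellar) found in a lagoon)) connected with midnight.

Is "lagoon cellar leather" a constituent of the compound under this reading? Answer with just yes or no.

The paraphrase groups the words so that "lagoon cellar leather" is one unit: it corresponds to a single parenthesized sub-phrase.
The full structure is [midnight [[lagoon [cellar leather]] scout]], in which [lagoon cellar leather] is a constituent.

yes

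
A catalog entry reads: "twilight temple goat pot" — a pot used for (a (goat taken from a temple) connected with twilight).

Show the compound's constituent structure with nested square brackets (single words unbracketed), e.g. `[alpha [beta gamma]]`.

Whole compound: head "pot", modifier "twilight temple goat".
Inside "twilight temple goat": head "goat" (specifically "temple goat"), modifier "twilight".
Inside "temple goat": head "goat", modifier "temple".
So the structure is [[twilight [temple goat]] pot].

[[twilight [temple goat]] pot]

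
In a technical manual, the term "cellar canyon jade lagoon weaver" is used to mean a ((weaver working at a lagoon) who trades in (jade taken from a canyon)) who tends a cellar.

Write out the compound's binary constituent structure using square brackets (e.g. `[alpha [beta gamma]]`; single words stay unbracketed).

The outermost head in the paraphrase is "weaver" (specifically "canyon jade lagoon weaver"), modified by "cellar".
"canyon jade lagoon weaver" → head "weaver" (specifically "lagoon weaver"), modifier "canyon jade".
"canyon jade" → head "jade", modifier "canyon".
"lagoon weaver" → head "weaver", modifier "lagoon".
Assembled: [cellar [[canyon jade] [lagoon weaver]]].

[cellar [[canyon jade] [lagoon weaver]]]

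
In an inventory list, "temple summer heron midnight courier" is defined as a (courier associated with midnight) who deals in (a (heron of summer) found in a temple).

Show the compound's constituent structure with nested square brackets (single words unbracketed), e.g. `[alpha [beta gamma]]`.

At the top level: head "courier" (specifically "midnight courier"); modifier "temple summer heron".
Inside "temple summer heron": head "heron" (specifically "summer heron"), modifier "temple".
Inside "summer heron": head "heron", modifier "summer".
Inside "midnight courier": head "courier", modifier "midnight".
Putting it together: [[temple [summer heron]] [midnight courier]].

[[temple [summer heron]] [midnight courier]]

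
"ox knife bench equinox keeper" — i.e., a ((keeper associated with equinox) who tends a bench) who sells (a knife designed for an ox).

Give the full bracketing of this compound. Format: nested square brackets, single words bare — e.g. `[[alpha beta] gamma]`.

Whole compound: head "keeper" (specifically "bench equinox keeper"), modifier "ox knife".
Inside "ox knife": head "knife", modifier "ox".
Inside "bench equinox keeper": head "keeper" (specifically "equinox keeper"), modifier "bench".
Inside "equinox keeper": head "keeper", modifier "equinox".
Assembled: [[ox knife] [bench [equinox keeper]]].

[[ox knife] [bench [equinox keeper]]]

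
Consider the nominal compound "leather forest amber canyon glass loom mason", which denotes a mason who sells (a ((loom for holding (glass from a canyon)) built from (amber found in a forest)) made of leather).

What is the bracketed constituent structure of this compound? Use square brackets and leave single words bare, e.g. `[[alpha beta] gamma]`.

[[leather [[forest amber] [[canyon glass] loom]]] mason]

Overall it is a kind of mason; the modifier is "leather forest amber canyon glass loom".
Inside "leather forest amber canyon glass loom": head "loom" (specifically "forest amber canyon glass loom"), modifier "leather".
Inside "forest amber canyon glass loom": head "loom" (specifically "canyon glass loom"), modifier "forest amber".
Inside "forest amber": head "amber", modifier "forest".
Inside "canyon glass loom": head "loom", modifier "canyon glass".
Inside "canyon glass": head "glass", modifier "canyon".
Assembled: [[leather [[forest amber] [[canyon glass] loom]]] mason].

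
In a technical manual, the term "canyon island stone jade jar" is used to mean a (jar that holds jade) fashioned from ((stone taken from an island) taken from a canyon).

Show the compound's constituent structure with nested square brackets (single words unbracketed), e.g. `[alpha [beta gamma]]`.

Whole compound: head "jar" (specifically "jade jar"), modifier "canyon island stone".
Within "canyon island stone", the head is "stone" (specifically "island stone") and the modifier is "canyon".
Within "island stone", the head is "stone" and the modifier is "island".
Within "jade jar", the head is "jar" and the modifier is "jade".
Putting it together: [[canyon [island stone]] [jade jar]].

[[canyon [island stone]] [jade jar]]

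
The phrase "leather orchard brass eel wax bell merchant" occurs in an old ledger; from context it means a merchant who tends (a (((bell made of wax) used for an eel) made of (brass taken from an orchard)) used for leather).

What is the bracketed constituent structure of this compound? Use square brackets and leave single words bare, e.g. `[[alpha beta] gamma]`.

At the top level: head "merchant"; modifier "leather orchard brass eel wax bell".
"leather orchard brass eel wax bell" → head "bell" (specifically "orchard brass eel wax bell"), modifier "leather".
"orchard brass eel wax bell" → head "bell" (specifically "eel wax bell"), modifier "orchard brass".
"orchard brass" → head "brass", modifier "orchard".
"eel wax bell" → head "bell" (specifically "wax bell"), modifier "eel".
"wax bell" → head "bell", modifier "wax".
So the structure is [[leather [[orchard brass] [eel [wax bell]]]] merchant].

[[leather [[orchard brass] [eel [wax bell]]]] merchant]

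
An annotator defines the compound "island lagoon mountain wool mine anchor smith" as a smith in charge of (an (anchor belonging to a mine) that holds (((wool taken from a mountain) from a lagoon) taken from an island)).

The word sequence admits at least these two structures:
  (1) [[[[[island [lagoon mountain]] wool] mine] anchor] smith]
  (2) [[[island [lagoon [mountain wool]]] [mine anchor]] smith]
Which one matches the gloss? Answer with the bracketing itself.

The paraphrase's head is the "smith" part ("smith"); its modifier is "island lagoon mountain wool mine anchor".
That top-level split, carried through the inner groups, gives [[[island [lagoon [mountain wool]]] [mine anchor]] smith].

[[[island [lagoon [mountain wool]]] [mine anchor]] smith]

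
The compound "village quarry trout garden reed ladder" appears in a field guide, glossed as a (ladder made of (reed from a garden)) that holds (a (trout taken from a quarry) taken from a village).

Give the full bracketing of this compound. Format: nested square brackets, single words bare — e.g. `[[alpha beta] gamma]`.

The outermost head in the paraphrase is "ladder" (specifically "garden reed ladder"), modified by "village quarry trout".
Inside "village quarry trout": head "trout" (specifically "quarry trout"), modifier "village".
Inside "quarry trout": head "trout", modifier "quarry".
Inside "garden reed ladder": head "ladder", modifier "garden reed".
Inside "garden reed": head "reed", modifier "garden".
Putting it together: [[village [quarry trout]] [[garden reed] ladder]].

[[village [quarry trout]] [[garden reed] ladder]]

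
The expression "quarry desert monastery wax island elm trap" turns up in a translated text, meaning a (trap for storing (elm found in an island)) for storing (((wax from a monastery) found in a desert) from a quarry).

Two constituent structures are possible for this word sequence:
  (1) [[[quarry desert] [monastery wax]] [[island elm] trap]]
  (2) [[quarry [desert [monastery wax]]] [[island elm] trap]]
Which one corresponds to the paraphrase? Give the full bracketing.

The paraphrase's head is the "trap" part ("island elm trap"); its modifier is "quarry desert monastery wax".
That top-level split, carried through the inner groups, gives [[quarry [desert [monastery wax]]] [[island elm] trap]].

[[quarry [desert [monastery wax]]] [[island elm] trap]]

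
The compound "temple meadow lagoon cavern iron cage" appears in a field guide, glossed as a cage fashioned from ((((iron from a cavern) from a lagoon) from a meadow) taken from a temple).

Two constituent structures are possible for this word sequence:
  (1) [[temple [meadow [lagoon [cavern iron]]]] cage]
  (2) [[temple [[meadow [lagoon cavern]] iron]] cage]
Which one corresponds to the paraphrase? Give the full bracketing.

The paraphrase's head is the "cage" part ("cage"); its modifier is "temple meadow lagoon cavern iron".
That top-level split, carried through the inner groups, gives [[temple [meadow [lagoon [cavern iron]]]] cage].

[[temple [meadow [lagoon [cavern iron]]]] cage]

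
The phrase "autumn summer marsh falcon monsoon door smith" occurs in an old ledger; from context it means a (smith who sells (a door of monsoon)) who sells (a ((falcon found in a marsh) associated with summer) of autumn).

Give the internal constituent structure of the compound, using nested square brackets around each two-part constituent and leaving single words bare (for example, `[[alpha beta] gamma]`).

At the top level: head "smith" (specifically "monsoon door smith"); modifier "autumn summer marsh falcon".
"autumn summer marsh falcon" → head "falcon" (specifically "summer marsh falcon"), modifier "autumn".
"summer marsh falcon" → head "falcon" (specifically "marsh falcon"), modifier "summer".
"marsh falcon" → head "falcon", modifier "marsh".
"monsoon door smith" → head "smith", modifier "monsoon door".
"monsoon door" → head "door", modifier "monsoon".
So the structure is [[autumn [summer [marsh falcon]]] [[monsoon door] smith]].

[[autumn [summer [marsh falcon]]] [[monsoon door] smith]]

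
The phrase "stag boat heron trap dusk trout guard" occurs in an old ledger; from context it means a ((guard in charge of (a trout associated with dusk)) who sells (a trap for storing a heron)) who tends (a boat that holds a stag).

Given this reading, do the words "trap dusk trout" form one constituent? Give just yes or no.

no

The top-level split is [stag boat] [heron trap dusk trout guard]; the full structure is [[stag boat] [[heron trap] [[dusk trout] guard]]].
"trap dusk trout" straddles a constituent boundary, so it is not a single unit.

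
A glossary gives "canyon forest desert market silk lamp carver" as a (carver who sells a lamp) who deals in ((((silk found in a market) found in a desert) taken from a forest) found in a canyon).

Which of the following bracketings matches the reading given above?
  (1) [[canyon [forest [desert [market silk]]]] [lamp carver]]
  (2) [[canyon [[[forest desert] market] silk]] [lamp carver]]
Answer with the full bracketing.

The paraphrase's head is the "carver" part ("lamp carver"); its modifier is "canyon forest desert market silk".
That top-level split, carried through the inner groups, gives [[canyon [forest [desert [market silk]]]] [lamp carver]].

[[canyon [forest [desert [market silk]]]] [lamp carver]]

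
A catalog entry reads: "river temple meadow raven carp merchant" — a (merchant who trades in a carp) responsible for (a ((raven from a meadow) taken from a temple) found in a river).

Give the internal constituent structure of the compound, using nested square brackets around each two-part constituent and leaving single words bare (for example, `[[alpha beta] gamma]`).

[[river [temple [meadow raven]]] [carp merchant]]

At the top level: head "merchant" (specifically "carp merchant"); modifier "river temple meadow raven".
Inside "river temple meadow raven": head "raven" (specifically "temple meadow raven"), modifier "river".
Inside "temple meadow raven": head "raven" (specifically "meadow raven"), modifier "temple".
Inside "meadow raven": head "raven", modifier "meadow".
Inside "carp merchant": head "merchant", modifier "carp".
Assembled: [[river [temple [meadow raven]]] [carp merchant]].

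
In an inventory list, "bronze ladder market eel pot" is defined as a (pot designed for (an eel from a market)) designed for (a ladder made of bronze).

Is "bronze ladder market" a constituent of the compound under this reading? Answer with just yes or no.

no

The top-level split is [bronze ladder] [market eel pot]; the full structure is [[bronze ladder] [[market eel] pot]].
"bronze ladder market" straddles a constituent boundary, so it is not a single unit.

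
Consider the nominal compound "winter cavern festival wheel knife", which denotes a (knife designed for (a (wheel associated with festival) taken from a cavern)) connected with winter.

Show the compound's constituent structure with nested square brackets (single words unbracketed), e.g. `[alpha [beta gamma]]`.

Overall it is a kind of knife (specifically "cavern festival wheel knife"); the modifier is "winter".
Inside "cavern festival wheel knife": head "knife", modifier "cavern festival wheel".
Inside "cavern festival wheel": head "wheel" (specifically "festival wheel"), modifier "cavern".
Inside "festival wheel": head "wheel", modifier "festival".
Assembled: [winter [[cavern [festival wheel]] knife]].

[winter [[cavern [festival wheel]] knife]]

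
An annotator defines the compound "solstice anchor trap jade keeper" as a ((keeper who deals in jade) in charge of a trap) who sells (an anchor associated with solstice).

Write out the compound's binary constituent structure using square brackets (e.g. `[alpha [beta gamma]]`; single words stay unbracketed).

[[solstice anchor] [trap [jade keeper]]]

Overall it is a kind of keeper (specifically "trap jade keeper"); the modifier is "solstice anchor".
Within "solstice anchor", the head is "anchor" and the modifier is "solstice".
Within "trap jade keeper", the head is "keeper" (specifically "jade keeper") and the modifier is "trap".
Within "jade keeper", the head is "keeper" and the modifier is "jade".
So the structure is [[solstice anchor] [trap [jade keeper]]].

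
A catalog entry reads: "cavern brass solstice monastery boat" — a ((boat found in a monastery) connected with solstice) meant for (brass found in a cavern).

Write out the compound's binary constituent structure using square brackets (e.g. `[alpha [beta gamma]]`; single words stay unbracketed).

At the top level: head "boat" (specifically "solstice monastery boat"); modifier "cavern brass".
"cavern brass" → head "brass", modifier "cavern".
"solstice monastery boat" → head "boat" (specifically "monastery boat"), modifier "solstice".
"monastery boat" → head "boat", modifier "monastery".
Assembled: [[cavern brass] [solstice [monastery boat]]].

[[cavern brass] [solstice [monastery boat]]]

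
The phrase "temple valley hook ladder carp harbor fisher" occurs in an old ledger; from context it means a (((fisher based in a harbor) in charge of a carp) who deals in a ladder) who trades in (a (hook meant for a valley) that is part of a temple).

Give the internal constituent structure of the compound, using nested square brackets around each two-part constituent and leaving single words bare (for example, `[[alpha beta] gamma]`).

Whole compound: head "fisher" (specifically "ladder carp harbor fisher"), modifier "temple valley hook".
Inside "temple valley hook": head "hook" (specifically "valley hook"), modifier "temple".
Inside "valley hook": head "hook", modifier "valley".
Inside "ladder carp harbor fisher": head "fisher" (specifically "carp harbor fisher"), modifier "ladder".
Inside "carp harbor fisher": head "fisher" (specifically "harbor fisher"), modifier "carp".
Inside "harbor fisher": head "fisher", modifier "harbor".
Putting it together: [[temple [valley hook]] [ladder [carp [harbor fisher]]]].

[[temple [valley hook]] [ladder [carp [harbor fisher]]]]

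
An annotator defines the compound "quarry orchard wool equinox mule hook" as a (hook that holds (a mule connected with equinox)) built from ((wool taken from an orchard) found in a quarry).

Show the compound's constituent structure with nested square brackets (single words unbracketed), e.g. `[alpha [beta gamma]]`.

At the top level: head "hook" (specifically "equinox mule hook"); modifier "quarry orchard wool".
"quarry orchard wool" → head "wool" (specifically "orchard wool"), modifier "quarry".
"orchard wool" → head "wool", modifier "orchard".
"equinox mule hook" → head "hook", modifier "equinox mule".
"equinox mule" → head "mule", modifier "equinox".
Putting it together: [[quarry [orchard wool]] [[equinox mule] hook]].

[[quarry [orchard wool]] [[equinox mule] hook]]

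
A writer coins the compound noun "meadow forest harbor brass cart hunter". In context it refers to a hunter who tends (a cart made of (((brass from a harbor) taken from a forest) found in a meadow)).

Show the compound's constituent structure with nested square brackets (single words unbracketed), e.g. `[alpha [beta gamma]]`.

The outermost head in the paraphrase is "hunter", modified by "meadow forest harbor brass cart".
Within "meadow forest harbor brass cart", the head is "cart" and the modifier is "meadow forest harbor brass".
Within "meadow forest harbor brass", the head is "brass" (specifically "forest harbor brass") and the modifier is "meadow".
Within "forest harbor brass", the head is "brass" (specifically "harbor brass") and the modifier is "forest".
Within "harbor brass", the head is "brass" and the modifier is "harbor".
Assembled: [[[meadow [forest [harbor brass]]] cart] hunter].

[[[meadow [forest [harbor brass]]] cart] hunter]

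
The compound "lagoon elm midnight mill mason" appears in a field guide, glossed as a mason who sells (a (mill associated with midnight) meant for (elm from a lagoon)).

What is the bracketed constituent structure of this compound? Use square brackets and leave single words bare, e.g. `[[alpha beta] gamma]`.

Overall it is a kind of mason; the modifier is "lagoon elm midnight mill".
Inside "lagoon elm midnight mill": head "mill" (specifically "midnight mill"), modifier "lagoon elm".
Inside "lagoon elm": head "elm", modifier "lagoon".
Inside "midnight mill": head "mill", modifier "midnight".
So the structure is [[[lagoon elm] [midnight mill]] mason].

[[[lagoon elm] [midnight mill]] mason]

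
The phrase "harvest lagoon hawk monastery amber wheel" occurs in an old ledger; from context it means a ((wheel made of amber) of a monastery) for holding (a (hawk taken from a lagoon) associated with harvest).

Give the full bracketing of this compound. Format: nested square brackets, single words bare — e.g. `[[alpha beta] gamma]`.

[[harvest [lagoon hawk]] [monastery [amber wheel]]]

Whole compound: head "wheel" (specifically "monastery amber wheel"), modifier "harvest lagoon hawk".
"harvest lagoon hawk" → head "hawk" (specifically "lagoon hawk"), modifier "harvest".
"lagoon hawk" → head "hawk", modifier "lagoon".
"monastery amber wheel" → head "wheel" (specifically "amber wheel"), modifier "monastery".
"amber wheel" → head "wheel", modifier "amber".
So the structure is [[harvest [lagoon hawk]] [monastery [amber wheel]]].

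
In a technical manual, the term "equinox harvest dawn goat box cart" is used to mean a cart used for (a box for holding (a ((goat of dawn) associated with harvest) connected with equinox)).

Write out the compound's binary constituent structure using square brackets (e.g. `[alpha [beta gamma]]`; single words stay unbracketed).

Whole compound: head "cart", modifier "equinox harvest dawn goat box".
Inside "equinox harvest dawn goat box": head "box", modifier "equinox harvest dawn goat".
Inside "equinox harvest dawn goat": head "goat" (specifically "harvest dawn goat"), modifier "equinox".
Inside "harvest dawn goat": head "goat" (specifically "dawn goat"), modifier "harvest".
Inside "dawn goat": head "goat", modifier "dawn".
So the structure is [[[equinox [harvest [dawn goat]]] box] cart].

[[[equinox [harvest [dawn goat]]] box] cart]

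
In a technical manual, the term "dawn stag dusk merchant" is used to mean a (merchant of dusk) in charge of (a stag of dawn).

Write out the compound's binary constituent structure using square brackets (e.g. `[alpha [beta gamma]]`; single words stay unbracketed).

[[dawn stag] [dusk merchant]]

The outermost head in the paraphrase is "merchant" (specifically "dusk merchant"), modified by "dawn stag".
Within "dawn stag", the head is "stag" and the modifier is "dawn".
Within "dusk merchant", the head is "merchant" and the modifier is "dusk".
Assembled: [[dawn stag] [dusk merchant]].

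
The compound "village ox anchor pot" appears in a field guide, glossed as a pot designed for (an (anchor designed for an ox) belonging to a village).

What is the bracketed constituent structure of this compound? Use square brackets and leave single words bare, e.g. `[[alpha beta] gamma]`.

Overall it is a kind of pot; the modifier is "village ox anchor".
"village ox anchor" → head "anchor" (specifically "ox anchor"), modifier "village".
"ox anchor" → head "anchor", modifier "ox".
Assembled: [[village [ox anchor]] pot].

[[village [ox anchor]] pot]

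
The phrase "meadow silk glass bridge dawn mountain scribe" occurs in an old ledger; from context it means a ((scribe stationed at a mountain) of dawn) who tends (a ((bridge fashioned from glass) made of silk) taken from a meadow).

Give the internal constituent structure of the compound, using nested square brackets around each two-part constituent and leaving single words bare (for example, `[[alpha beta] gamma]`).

At the top level: head "scribe" (specifically "dawn mountain scribe"); modifier "meadow silk glass bridge".
"meadow silk glass bridge" → head "bridge" (specifically "silk glass bridge"), modifier "meadow".
"silk glass bridge" → head "bridge" (specifically "glass bridge"), modifier "silk".
"glass bridge" → head "bridge", modifier "glass".
"dawn mountain scribe" → head "scribe" (specifically "mountain scribe"), modifier "dawn".
"mountain scribe" → head "scribe", modifier "mountain".
Putting it together: [[meadow [silk [glass bridge]]] [dawn [mountain scribe]]].

[[meadow [silk [glass bridge]]] [dawn [mountain scribe]]]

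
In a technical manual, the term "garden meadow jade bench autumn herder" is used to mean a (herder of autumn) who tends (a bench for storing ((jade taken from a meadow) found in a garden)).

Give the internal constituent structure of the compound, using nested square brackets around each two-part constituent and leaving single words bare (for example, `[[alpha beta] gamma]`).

[[[garden [meadow jade]] bench] [autumn herder]]

Overall it is a kind of herder (specifically "autumn herder"); the modifier is "garden meadow jade bench".
Within "garden meadow jade bench", the head is "bench" and the modifier is "garden meadow jade".
Within "garden meadow jade", the head is "jade" (specifically "meadow jade") and the modifier is "garden".
Within "meadow jade", the head is "jade" and the modifier is "meadow".
Within "autumn herder", the head is "herder" and the modifier is "autumn".
Putting it together: [[[garden [meadow jade]] bench] [autumn herder]].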